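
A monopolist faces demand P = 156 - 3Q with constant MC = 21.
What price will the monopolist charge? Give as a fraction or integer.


MR = 156 - 6Q
Set MR = MC: 156 - 6Q = 21
Q* = 45/2
Substitute into demand:
P* = 156 - 3*45/2 = 177/2

177/2


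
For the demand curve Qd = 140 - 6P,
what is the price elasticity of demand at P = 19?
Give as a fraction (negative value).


dQ/dP = -6
At P = 19: Q = 140 - 6*19 = 26
E = (dQ/dP)(P/Q) = (-6)(19/26) = -57/13

-57/13


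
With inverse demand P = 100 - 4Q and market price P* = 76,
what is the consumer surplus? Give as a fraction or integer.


Maximum willingness to pay (at Q=0): P_max = 100
Quantity demanded at P* = 76:
Q* = (100 - 76)/4 = 6
CS = (1/2) * Q* * (P_max - P*)
CS = (1/2) * 6 * (100 - 76)
CS = (1/2) * 6 * 24 = 72

72


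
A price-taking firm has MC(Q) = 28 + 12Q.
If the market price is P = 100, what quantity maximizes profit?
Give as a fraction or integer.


In perfect competition, profit is maximized where P = MC.
100 = 28 + 12Q
72 = 12Q
Q* = 72/12 = 6

6


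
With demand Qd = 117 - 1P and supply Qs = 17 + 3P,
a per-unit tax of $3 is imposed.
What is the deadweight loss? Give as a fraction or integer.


Pre-tax equilibrium quantity: Q* = 92
Post-tax equilibrium quantity: Q_tax = 359/4
Reduction in quantity: Q* - Q_tax = 9/4
DWL = (1/2) * tax * (Q* - Q_tax)
DWL = (1/2) * 3 * 9/4 = 27/8

27/8


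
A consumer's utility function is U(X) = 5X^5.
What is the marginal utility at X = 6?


MU = dU/dX = 5*5*X^(5-1)
MU = 25*X^4
At X = 6:
MU = 25 * 6^4
MU = 25 * 1296 = 32400

32400


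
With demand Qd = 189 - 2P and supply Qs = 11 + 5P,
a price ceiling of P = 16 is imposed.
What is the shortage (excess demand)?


At P = 16:
Qd = 189 - 2*16 = 157
Qs = 11 + 5*16 = 91
Shortage = Qd - Qs = 157 - 91 = 66

66


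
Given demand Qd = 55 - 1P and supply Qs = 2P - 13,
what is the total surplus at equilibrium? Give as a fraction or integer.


Find equilibrium: 55 - 1P = 2P - 13
55 + 13 = 3P
P* = 68/3 = 68/3
Q* = 2*68/3 - 13 = 97/3
Inverse demand: P = 55 - Q/1, so P_max = 55
Inverse supply: P = 13/2 + Q/2, so P_min = 13/2
CS = (1/2) * 97/3 * (55 - 68/3) = 9409/18
PS = (1/2) * 97/3 * (68/3 - 13/2) = 9409/36
TS = CS + PS = 9409/18 + 9409/36 = 9409/12

9409/12


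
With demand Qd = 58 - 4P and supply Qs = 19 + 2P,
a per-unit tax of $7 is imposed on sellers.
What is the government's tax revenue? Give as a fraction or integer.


With tax on sellers, new supply: Qs' = 19 + 2(P - 7)
= 5 + 2P
New equilibrium quantity:
Q_new = 68/3
Tax revenue = tax * Q_new = 7 * 68/3 = 476/3

476/3


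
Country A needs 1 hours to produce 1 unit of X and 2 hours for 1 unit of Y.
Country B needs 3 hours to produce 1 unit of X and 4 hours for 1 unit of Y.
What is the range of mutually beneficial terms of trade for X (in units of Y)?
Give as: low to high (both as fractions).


Opportunity cost of X for Country A = hours_X / hours_Y = 1/2 = 1/2 units of Y
Opportunity cost of X for Country B = hours_X / hours_Y = 3/4 = 3/4 units of Y
Terms of trade must be between the two opportunity costs.
Range: 1/2 to 3/4

1/2 to 3/4


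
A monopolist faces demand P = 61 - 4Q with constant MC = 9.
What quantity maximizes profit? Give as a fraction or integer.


TR = P*Q = (61 - 4Q)Q = 61Q - 4Q^2
MR = dTR/dQ = 61 - 8Q
Set MR = MC:
61 - 8Q = 9
52 = 8Q
Q* = 52/8 = 13/2

13/2


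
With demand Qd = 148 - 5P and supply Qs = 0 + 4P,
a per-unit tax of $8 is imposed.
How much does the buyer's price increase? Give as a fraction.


With a per-unit tax, the buyer's price increase depends on relative slopes.
Supply slope: d = 4, Demand slope: b = 5
Buyer's price increase = d * tax / (b + d)
= 4 * 8 / (5 + 4)
= 32 / 9 = 32/9

32/9


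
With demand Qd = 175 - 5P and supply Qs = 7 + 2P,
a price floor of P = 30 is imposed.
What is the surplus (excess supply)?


At P = 30:
Qd = 175 - 5*30 = 25
Qs = 7 + 2*30 = 67
Surplus = Qs - Qd = 67 - 25 = 42

42


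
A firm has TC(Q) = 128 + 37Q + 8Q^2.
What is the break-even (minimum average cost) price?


AC(Q) = 128/Q + 37 + 8Q
To minimize: dAC/dQ = -128/Q^2 + 8 = 0
Q^2 = 128/8 = 16
Q* = 4
Min AC = 128/4 + 37 + 8*4
Min AC = 32 + 37 + 32 = 101

101


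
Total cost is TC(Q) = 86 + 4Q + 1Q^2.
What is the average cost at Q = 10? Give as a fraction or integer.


TC(10) = 86 + 4*10 + 1*10^2
TC(10) = 86 + 40 + 100 = 226
AC = TC/Q = 226/10 = 113/5

113/5


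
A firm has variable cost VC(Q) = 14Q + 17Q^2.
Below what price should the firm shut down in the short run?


AVC(Q) = VC(Q)/Q = 14 + 17Q
AVC is increasing in Q, so minimum AVC is at Q -> 0+.
Min AVC = 14
The firm should shut down if P < 14.

14


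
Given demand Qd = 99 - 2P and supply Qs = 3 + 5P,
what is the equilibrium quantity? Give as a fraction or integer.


First find equilibrium price:
99 - 2P = 3 + 5P
P* = 96/7 = 96/7
Then substitute into demand:
Q* = 99 - 2 * 96/7 = 501/7

501/7


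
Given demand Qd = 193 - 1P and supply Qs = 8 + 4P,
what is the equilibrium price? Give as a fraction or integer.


At equilibrium, Qd = Qs.
193 - 1P = 8 + 4P
193 - 8 = 1P + 4P
185 = 5P
P* = 185/5 = 37

37


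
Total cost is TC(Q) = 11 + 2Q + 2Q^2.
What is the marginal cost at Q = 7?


MC = dTC/dQ = 2 + 2*2*Q
At Q = 7:
MC = 2 + 4*7
MC = 2 + 28 = 30

30


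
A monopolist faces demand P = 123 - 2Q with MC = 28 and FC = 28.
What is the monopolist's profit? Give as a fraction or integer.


MR = MC: 123 - 4Q = 28
Q* = 95/4
P* = 123 - 2*95/4 = 151/2
Profit = (P* - MC)*Q* - FC
= (151/2 - 28)*95/4 - 28
= 95/2*95/4 - 28
= 9025/8 - 28 = 8801/8

8801/8


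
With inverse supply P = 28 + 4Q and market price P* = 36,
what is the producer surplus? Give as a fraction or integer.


Minimum supply price (at Q=0): P_min = 28
Quantity supplied at P* = 36:
Q* = (36 - 28)/4 = 2
PS = (1/2) * Q* * (P* - P_min)
PS = (1/2) * 2 * (36 - 28)
PS = (1/2) * 2 * 8 = 8

8


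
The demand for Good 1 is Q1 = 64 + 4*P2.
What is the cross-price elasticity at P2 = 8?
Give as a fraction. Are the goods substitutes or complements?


dQ1/dP2 = 4
At P2 = 8: Q1 = 64 + 4*8 = 96
Exy = (dQ1/dP2)(P2/Q1) = 4 * 8 / 96 = 1/3
Since Exy > 0, the goods are substitutes.

1/3 (substitutes)


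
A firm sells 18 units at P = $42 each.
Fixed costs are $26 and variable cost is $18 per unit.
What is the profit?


Total Revenue = P * Q = 42 * 18 = $756
Total Cost = FC + VC*Q = 26 + 18*18 = $350
Profit = TR - TC = 756 - 350 = $406

$406


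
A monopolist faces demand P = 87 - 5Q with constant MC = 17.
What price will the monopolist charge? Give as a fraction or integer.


MR = 87 - 10Q
Set MR = MC: 87 - 10Q = 17
Q* = 7
Substitute into demand:
P* = 87 - 5*7 = 52

52


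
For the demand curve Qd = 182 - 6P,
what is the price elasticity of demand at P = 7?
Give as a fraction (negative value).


dQ/dP = -6
At P = 7: Q = 182 - 6*7 = 140
E = (dQ/dP)(P/Q) = (-6)(7/140) = -3/10

-3/10


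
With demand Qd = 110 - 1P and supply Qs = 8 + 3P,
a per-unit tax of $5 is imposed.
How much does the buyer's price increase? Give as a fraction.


With a per-unit tax, the buyer's price increase depends on relative slopes.
Supply slope: d = 3, Demand slope: b = 1
Buyer's price increase = d * tax / (b + d)
= 3 * 5 / (1 + 3)
= 15 / 4 = 15/4

15/4


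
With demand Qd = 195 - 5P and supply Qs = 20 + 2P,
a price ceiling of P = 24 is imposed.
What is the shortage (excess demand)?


At P = 24:
Qd = 195 - 5*24 = 75
Qs = 20 + 2*24 = 68
Shortage = Qd - Qs = 75 - 68 = 7

7


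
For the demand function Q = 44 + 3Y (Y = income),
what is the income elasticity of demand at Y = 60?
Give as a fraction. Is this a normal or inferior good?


dQ/dY = 3
At Y = 60: Q = 44 + 3*60 = 224
Ey = (dQ/dY)(Y/Q) = 3 * 60 / 224 = 45/56
Since Ey > 0, this is a normal good.

45/56 (normal good)


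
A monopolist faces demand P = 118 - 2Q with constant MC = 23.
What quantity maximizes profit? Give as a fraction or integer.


TR = P*Q = (118 - 2Q)Q = 118Q - 2Q^2
MR = dTR/dQ = 118 - 4Q
Set MR = MC:
118 - 4Q = 23
95 = 4Q
Q* = 95/4 = 95/4

95/4


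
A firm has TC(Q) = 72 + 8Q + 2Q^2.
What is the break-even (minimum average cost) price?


AC(Q) = 72/Q + 8 + 2Q
To minimize: dAC/dQ = -72/Q^2 + 2 = 0
Q^2 = 72/2 = 36
Q* = 6
Min AC = 72/6 + 8 + 2*6
Min AC = 12 + 8 + 12 = 32

32


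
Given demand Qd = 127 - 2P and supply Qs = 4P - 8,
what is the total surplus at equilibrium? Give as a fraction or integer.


Find equilibrium: 127 - 2P = 4P - 8
127 + 8 = 6P
P* = 135/6 = 45/2
Q* = 4*45/2 - 8 = 82
Inverse demand: P = 127/2 - Q/2, so P_max = 127/2
Inverse supply: P = 2 + Q/4, so P_min = 2
CS = (1/2) * 82 * (127/2 - 45/2) = 1681
PS = (1/2) * 82 * (45/2 - 2) = 1681/2
TS = CS + PS = 1681 + 1681/2 = 5043/2

5043/2


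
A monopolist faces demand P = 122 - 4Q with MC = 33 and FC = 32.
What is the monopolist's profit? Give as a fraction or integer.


MR = MC: 122 - 8Q = 33
Q* = 89/8
P* = 122 - 4*89/8 = 155/2
Profit = (P* - MC)*Q* - FC
= (155/2 - 33)*89/8 - 32
= 89/2*89/8 - 32
= 7921/16 - 32 = 7409/16

7409/16


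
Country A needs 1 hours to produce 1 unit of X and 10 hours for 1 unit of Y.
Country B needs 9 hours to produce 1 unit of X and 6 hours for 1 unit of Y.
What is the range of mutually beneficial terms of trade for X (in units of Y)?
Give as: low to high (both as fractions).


Opportunity cost of X for Country A = hours_X / hours_Y = 1/10 = 1/10 units of Y
Opportunity cost of X for Country B = hours_X / hours_Y = 9/6 = 3/2 units of Y
Terms of trade must be between the two opportunity costs.
Range: 1/10 to 3/2

1/10 to 3/2


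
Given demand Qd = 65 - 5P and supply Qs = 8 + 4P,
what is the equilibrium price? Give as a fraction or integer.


At equilibrium, Qd = Qs.
65 - 5P = 8 + 4P
65 - 8 = 5P + 4P
57 = 9P
P* = 57/9 = 19/3

19/3


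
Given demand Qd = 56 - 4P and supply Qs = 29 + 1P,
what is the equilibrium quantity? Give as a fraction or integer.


First find equilibrium price:
56 - 4P = 29 + 1P
P* = 27/5 = 27/5
Then substitute into demand:
Q* = 56 - 4 * 27/5 = 172/5

172/5


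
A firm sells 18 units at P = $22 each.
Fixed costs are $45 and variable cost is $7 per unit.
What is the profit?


Total Revenue = P * Q = 22 * 18 = $396
Total Cost = FC + VC*Q = 45 + 7*18 = $171
Profit = TR - TC = 396 - 171 = $225

$225


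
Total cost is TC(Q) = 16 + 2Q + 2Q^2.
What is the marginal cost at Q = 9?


MC = dTC/dQ = 2 + 2*2*Q
At Q = 9:
MC = 2 + 4*9
MC = 2 + 36 = 38

38


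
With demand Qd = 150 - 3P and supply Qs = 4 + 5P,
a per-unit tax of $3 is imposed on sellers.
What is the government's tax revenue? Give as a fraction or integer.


With tax on sellers, new supply: Qs' = 4 + 5(P - 3)
= 5P - 11
New equilibrium quantity:
Q_new = 717/8
Tax revenue = tax * Q_new = 3 * 717/8 = 2151/8

2151/8


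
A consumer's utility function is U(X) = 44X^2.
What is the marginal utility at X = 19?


MU = dU/dX = 44*2*X^(2-1)
MU = 88*X^1
At X = 19:
MU = 88 * 19^1
MU = 88 * 19 = 1672

1672


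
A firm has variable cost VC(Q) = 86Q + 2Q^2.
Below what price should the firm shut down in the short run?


AVC(Q) = VC(Q)/Q = 86 + 2Q
AVC is increasing in Q, so minimum AVC is at Q -> 0+.
Min AVC = 86
The firm should shut down if P < 86.

86


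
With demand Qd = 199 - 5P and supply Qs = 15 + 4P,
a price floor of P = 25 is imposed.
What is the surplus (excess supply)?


At P = 25:
Qd = 199 - 5*25 = 74
Qs = 15 + 4*25 = 115
Surplus = Qs - Qd = 115 - 74 = 41

41


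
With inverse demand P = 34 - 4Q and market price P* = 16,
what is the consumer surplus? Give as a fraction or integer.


Maximum willingness to pay (at Q=0): P_max = 34
Quantity demanded at P* = 16:
Q* = (34 - 16)/4 = 9/2
CS = (1/2) * Q* * (P_max - P*)
CS = (1/2) * 9/2 * (34 - 16)
CS = (1/2) * 9/2 * 18 = 81/2

81/2


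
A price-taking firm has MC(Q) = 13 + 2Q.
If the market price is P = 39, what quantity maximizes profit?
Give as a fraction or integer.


In perfect competition, profit is maximized where P = MC.
39 = 13 + 2Q
26 = 2Q
Q* = 26/2 = 13

13


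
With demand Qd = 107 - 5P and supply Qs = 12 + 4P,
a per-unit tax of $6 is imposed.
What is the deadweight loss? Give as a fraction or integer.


Pre-tax equilibrium quantity: Q* = 488/9
Post-tax equilibrium quantity: Q_tax = 368/9
Reduction in quantity: Q* - Q_tax = 40/3
DWL = (1/2) * tax * (Q* - Q_tax)
DWL = (1/2) * 6 * 40/3 = 40

40


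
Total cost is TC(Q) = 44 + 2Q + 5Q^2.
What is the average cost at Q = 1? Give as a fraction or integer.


TC(1) = 44 + 2*1 + 5*1^2
TC(1) = 44 + 2 + 5 = 51
AC = TC/Q = 51/1 = 51

51


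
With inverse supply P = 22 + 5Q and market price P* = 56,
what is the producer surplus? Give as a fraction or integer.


Minimum supply price (at Q=0): P_min = 22
Quantity supplied at P* = 56:
Q* = (56 - 22)/5 = 34/5
PS = (1/2) * Q* * (P* - P_min)
PS = (1/2) * 34/5 * (56 - 22)
PS = (1/2) * 34/5 * 34 = 578/5

578/5


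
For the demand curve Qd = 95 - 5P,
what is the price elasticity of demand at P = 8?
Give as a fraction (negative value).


dQ/dP = -5
At P = 8: Q = 95 - 5*8 = 55
E = (dQ/dP)(P/Q) = (-5)(8/55) = -8/11

-8/11


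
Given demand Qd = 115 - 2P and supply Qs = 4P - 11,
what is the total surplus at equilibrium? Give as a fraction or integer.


Find equilibrium: 115 - 2P = 4P - 11
115 + 11 = 6P
P* = 126/6 = 21
Q* = 4*21 - 11 = 73
Inverse demand: P = 115/2 - Q/2, so P_max = 115/2
Inverse supply: P = 11/4 + Q/4, so P_min = 11/4
CS = (1/2) * 73 * (115/2 - 21) = 5329/4
PS = (1/2) * 73 * (21 - 11/4) = 5329/8
TS = CS + PS = 5329/4 + 5329/8 = 15987/8

15987/8


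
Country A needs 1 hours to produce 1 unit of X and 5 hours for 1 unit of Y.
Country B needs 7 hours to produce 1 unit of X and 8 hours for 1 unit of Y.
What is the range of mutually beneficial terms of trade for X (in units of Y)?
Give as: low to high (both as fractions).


Opportunity cost of X for Country A = hours_X / hours_Y = 1/5 = 1/5 units of Y
Opportunity cost of X for Country B = hours_X / hours_Y = 7/8 = 7/8 units of Y
Terms of trade must be between the two opportunity costs.
Range: 1/5 to 7/8

1/5 to 7/8


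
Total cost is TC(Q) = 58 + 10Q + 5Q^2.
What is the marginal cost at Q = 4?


MC = dTC/dQ = 10 + 2*5*Q
At Q = 4:
MC = 10 + 10*4
MC = 10 + 40 = 50

50


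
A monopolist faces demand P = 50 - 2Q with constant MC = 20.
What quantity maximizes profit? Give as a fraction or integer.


TR = P*Q = (50 - 2Q)Q = 50Q - 2Q^2
MR = dTR/dQ = 50 - 4Q
Set MR = MC:
50 - 4Q = 20
30 = 4Q
Q* = 30/4 = 15/2

15/2


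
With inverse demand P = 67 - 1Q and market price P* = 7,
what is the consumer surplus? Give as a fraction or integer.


Maximum willingness to pay (at Q=0): P_max = 67
Quantity demanded at P* = 7:
Q* = (67 - 7)/1 = 60
CS = (1/2) * Q* * (P_max - P*)
CS = (1/2) * 60 * (67 - 7)
CS = (1/2) * 60 * 60 = 1800

1800


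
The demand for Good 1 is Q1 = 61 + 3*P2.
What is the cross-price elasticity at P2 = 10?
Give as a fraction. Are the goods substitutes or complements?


dQ1/dP2 = 3
At P2 = 10: Q1 = 61 + 3*10 = 91
Exy = (dQ1/dP2)(P2/Q1) = 3 * 10 / 91 = 30/91
Since Exy > 0, the goods are substitutes.

30/91 (substitutes)


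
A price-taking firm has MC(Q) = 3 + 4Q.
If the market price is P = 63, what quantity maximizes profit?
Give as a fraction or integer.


In perfect competition, profit is maximized where P = MC.
63 = 3 + 4Q
60 = 4Q
Q* = 60/4 = 15

15


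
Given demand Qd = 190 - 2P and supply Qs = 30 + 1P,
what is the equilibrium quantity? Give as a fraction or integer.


First find equilibrium price:
190 - 2P = 30 + 1P
P* = 160/3 = 160/3
Then substitute into demand:
Q* = 190 - 2 * 160/3 = 250/3

250/3


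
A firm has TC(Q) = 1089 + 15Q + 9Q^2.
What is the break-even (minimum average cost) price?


AC(Q) = 1089/Q + 15 + 9Q
To minimize: dAC/dQ = -1089/Q^2 + 9 = 0
Q^2 = 1089/9 = 121
Q* = 11
Min AC = 1089/11 + 15 + 9*11
Min AC = 99 + 15 + 99 = 213

213


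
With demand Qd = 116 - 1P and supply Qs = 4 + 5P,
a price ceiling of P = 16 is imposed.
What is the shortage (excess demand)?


At P = 16:
Qd = 116 - 1*16 = 100
Qs = 4 + 5*16 = 84
Shortage = Qd - Qs = 100 - 84 = 16

16


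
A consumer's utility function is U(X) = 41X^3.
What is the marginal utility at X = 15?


MU = dU/dX = 41*3*X^(3-1)
MU = 123*X^2
At X = 15:
MU = 123 * 15^2
MU = 123 * 225 = 27675

27675


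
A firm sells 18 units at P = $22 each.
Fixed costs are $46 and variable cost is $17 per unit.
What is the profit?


Total Revenue = P * Q = 22 * 18 = $396
Total Cost = FC + VC*Q = 46 + 17*18 = $352
Profit = TR - TC = 396 - 352 = $44

$44


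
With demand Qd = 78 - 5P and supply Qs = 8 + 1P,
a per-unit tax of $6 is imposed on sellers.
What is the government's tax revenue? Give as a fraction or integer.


With tax on sellers, new supply: Qs' = 8 + 1(P - 6)
= 2 + 1P
New equilibrium quantity:
Q_new = 44/3
Tax revenue = tax * Q_new = 6 * 44/3 = 88

88


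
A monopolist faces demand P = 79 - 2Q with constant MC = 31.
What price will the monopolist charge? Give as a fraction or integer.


MR = 79 - 4Q
Set MR = MC: 79 - 4Q = 31
Q* = 12
Substitute into demand:
P* = 79 - 2*12 = 55

55


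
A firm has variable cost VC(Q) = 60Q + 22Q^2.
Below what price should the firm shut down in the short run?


AVC(Q) = VC(Q)/Q = 60 + 22Q
AVC is increasing in Q, so minimum AVC is at Q -> 0+.
Min AVC = 60
The firm should shut down if P < 60.

60


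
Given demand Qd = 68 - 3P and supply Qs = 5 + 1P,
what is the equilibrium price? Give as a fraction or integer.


At equilibrium, Qd = Qs.
68 - 3P = 5 + 1P
68 - 5 = 3P + 1P
63 = 4P
P* = 63/4 = 63/4

63/4


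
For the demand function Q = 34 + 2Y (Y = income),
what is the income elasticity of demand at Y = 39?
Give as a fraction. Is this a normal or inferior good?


dQ/dY = 2
At Y = 39: Q = 34 + 2*39 = 112
Ey = (dQ/dY)(Y/Q) = 2 * 39 / 112 = 39/56
Since Ey > 0, this is a normal good.

39/56 (normal good)


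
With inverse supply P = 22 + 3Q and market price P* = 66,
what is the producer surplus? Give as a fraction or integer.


Minimum supply price (at Q=0): P_min = 22
Quantity supplied at P* = 66:
Q* = (66 - 22)/3 = 44/3
PS = (1/2) * Q* * (P* - P_min)
PS = (1/2) * 44/3 * (66 - 22)
PS = (1/2) * 44/3 * 44 = 968/3

968/3


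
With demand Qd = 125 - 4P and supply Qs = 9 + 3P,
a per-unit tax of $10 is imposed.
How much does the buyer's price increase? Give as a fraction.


With a per-unit tax, the buyer's price increase depends on relative slopes.
Supply slope: d = 3, Demand slope: b = 4
Buyer's price increase = d * tax / (b + d)
= 3 * 10 / (4 + 3)
= 30 / 7 = 30/7

30/7


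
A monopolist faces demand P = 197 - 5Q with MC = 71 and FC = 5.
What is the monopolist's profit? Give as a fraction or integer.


MR = MC: 197 - 10Q = 71
Q* = 63/5
P* = 197 - 5*63/5 = 134
Profit = (P* - MC)*Q* - FC
= (134 - 71)*63/5 - 5
= 63*63/5 - 5
= 3969/5 - 5 = 3944/5

3944/5


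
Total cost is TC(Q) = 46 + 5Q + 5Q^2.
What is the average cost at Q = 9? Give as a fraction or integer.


TC(9) = 46 + 5*9 + 5*9^2
TC(9) = 46 + 45 + 405 = 496
AC = TC/Q = 496/9 = 496/9

496/9


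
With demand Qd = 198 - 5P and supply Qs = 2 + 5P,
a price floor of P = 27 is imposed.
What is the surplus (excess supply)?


At P = 27:
Qd = 198 - 5*27 = 63
Qs = 2 + 5*27 = 137
Surplus = Qs - Qd = 137 - 63 = 74

74


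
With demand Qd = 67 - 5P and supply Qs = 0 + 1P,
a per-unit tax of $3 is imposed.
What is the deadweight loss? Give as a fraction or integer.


Pre-tax equilibrium quantity: Q* = 67/6
Post-tax equilibrium quantity: Q_tax = 26/3
Reduction in quantity: Q* - Q_tax = 5/2
DWL = (1/2) * tax * (Q* - Q_tax)
DWL = (1/2) * 3 * 5/2 = 15/4

15/4


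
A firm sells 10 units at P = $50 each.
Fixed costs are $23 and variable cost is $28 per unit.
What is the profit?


Total Revenue = P * Q = 50 * 10 = $500
Total Cost = FC + VC*Q = 23 + 28*10 = $303
Profit = TR - TC = 500 - 303 = $197

$197


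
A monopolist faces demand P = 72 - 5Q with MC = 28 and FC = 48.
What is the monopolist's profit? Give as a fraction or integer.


MR = MC: 72 - 10Q = 28
Q* = 22/5
P* = 72 - 5*22/5 = 50
Profit = (P* - MC)*Q* - FC
= (50 - 28)*22/5 - 48
= 22*22/5 - 48
= 484/5 - 48 = 244/5

244/5


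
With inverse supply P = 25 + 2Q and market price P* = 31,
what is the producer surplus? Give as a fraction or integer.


Minimum supply price (at Q=0): P_min = 25
Quantity supplied at P* = 31:
Q* = (31 - 25)/2 = 3
PS = (1/2) * Q* * (P* - P_min)
PS = (1/2) * 3 * (31 - 25)
PS = (1/2) * 3 * 6 = 9

9


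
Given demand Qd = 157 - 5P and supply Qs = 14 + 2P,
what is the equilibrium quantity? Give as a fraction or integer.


First find equilibrium price:
157 - 5P = 14 + 2P
P* = 143/7 = 143/7
Then substitute into demand:
Q* = 157 - 5 * 143/7 = 384/7

384/7


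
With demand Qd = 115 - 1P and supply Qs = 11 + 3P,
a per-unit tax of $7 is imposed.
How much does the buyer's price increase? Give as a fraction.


With a per-unit tax, the buyer's price increase depends on relative slopes.
Supply slope: d = 3, Demand slope: b = 1
Buyer's price increase = d * tax / (b + d)
= 3 * 7 / (1 + 3)
= 21 / 4 = 21/4

21/4


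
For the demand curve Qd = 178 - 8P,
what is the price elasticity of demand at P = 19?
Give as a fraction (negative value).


dQ/dP = -8
At P = 19: Q = 178 - 8*19 = 26
E = (dQ/dP)(P/Q) = (-8)(19/26) = -76/13

-76/13


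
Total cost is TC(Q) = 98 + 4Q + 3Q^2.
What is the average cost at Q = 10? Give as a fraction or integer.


TC(10) = 98 + 4*10 + 3*10^2
TC(10) = 98 + 40 + 300 = 438
AC = TC/Q = 438/10 = 219/5

219/5


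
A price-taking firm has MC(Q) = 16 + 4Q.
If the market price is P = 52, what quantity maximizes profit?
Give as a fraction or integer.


In perfect competition, profit is maximized where P = MC.
52 = 16 + 4Q
36 = 4Q
Q* = 36/4 = 9

9


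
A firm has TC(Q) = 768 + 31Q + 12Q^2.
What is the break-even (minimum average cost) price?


AC(Q) = 768/Q + 31 + 12Q
To minimize: dAC/dQ = -768/Q^2 + 12 = 0
Q^2 = 768/12 = 64
Q* = 8
Min AC = 768/8 + 31 + 12*8
Min AC = 96 + 31 + 96 = 223

223


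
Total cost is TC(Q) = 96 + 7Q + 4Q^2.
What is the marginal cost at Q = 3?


MC = dTC/dQ = 7 + 2*4*Q
At Q = 3:
MC = 7 + 8*3
MC = 7 + 24 = 31

31


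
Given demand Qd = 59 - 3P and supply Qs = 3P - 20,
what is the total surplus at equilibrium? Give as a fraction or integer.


Find equilibrium: 59 - 3P = 3P - 20
59 + 20 = 6P
P* = 79/6 = 79/6
Q* = 3*79/6 - 20 = 39/2
Inverse demand: P = 59/3 - Q/3, so P_max = 59/3
Inverse supply: P = 20/3 + Q/3, so P_min = 20/3
CS = (1/2) * 39/2 * (59/3 - 79/6) = 507/8
PS = (1/2) * 39/2 * (79/6 - 20/3) = 507/8
TS = CS + PS = 507/8 + 507/8 = 507/4

507/4


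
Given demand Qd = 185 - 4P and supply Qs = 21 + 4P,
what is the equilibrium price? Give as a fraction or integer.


At equilibrium, Qd = Qs.
185 - 4P = 21 + 4P
185 - 21 = 4P + 4P
164 = 8P
P* = 164/8 = 41/2

41/2


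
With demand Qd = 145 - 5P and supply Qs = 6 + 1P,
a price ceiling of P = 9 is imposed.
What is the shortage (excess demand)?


At P = 9:
Qd = 145 - 5*9 = 100
Qs = 6 + 1*9 = 15
Shortage = Qd - Qs = 100 - 15 = 85

85


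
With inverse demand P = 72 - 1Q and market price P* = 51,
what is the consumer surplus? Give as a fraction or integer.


Maximum willingness to pay (at Q=0): P_max = 72
Quantity demanded at P* = 51:
Q* = (72 - 51)/1 = 21
CS = (1/2) * Q* * (P_max - P*)
CS = (1/2) * 21 * (72 - 51)
CS = (1/2) * 21 * 21 = 441/2

441/2


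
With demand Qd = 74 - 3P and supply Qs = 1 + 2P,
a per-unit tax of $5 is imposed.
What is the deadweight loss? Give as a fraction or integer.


Pre-tax equilibrium quantity: Q* = 151/5
Post-tax equilibrium quantity: Q_tax = 121/5
Reduction in quantity: Q* - Q_tax = 6
DWL = (1/2) * tax * (Q* - Q_tax)
DWL = (1/2) * 5 * 6 = 15

15


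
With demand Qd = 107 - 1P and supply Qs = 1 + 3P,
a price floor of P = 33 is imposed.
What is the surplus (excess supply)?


At P = 33:
Qd = 107 - 1*33 = 74
Qs = 1 + 3*33 = 100
Surplus = Qs - Qd = 100 - 74 = 26

26


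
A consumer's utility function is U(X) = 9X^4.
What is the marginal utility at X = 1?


MU = dU/dX = 9*4*X^(4-1)
MU = 36*X^3
At X = 1:
MU = 36 * 1^3
MU = 36 * 1 = 36

36


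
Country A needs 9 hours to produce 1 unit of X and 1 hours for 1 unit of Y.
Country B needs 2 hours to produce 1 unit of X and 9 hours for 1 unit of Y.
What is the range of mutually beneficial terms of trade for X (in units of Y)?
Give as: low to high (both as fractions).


Opportunity cost of X for Country A = hours_X / hours_Y = 9/1 = 9 units of Y
Opportunity cost of X for Country B = hours_X / hours_Y = 2/9 = 2/9 units of Y
Terms of trade must be between the two opportunity costs.
Range: 2/9 to 9

2/9 to 9


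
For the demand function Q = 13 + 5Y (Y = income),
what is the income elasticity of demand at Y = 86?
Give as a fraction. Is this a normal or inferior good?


dQ/dY = 5
At Y = 86: Q = 13 + 5*86 = 443
Ey = (dQ/dY)(Y/Q) = 5 * 86 / 443 = 430/443
Since Ey > 0, this is a normal good.

430/443 (normal good)


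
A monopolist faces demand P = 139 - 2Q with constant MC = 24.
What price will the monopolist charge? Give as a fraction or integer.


MR = 139 - 4Q
Set MR = MC: 139 - 4Q = 24
Q* = 115/4
Substitute into demand:
P* = 139 - 2*115/4 = 163/2

163/2


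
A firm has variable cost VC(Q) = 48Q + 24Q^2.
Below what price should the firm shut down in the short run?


AVC(Q) = VC(Q)/Q = 48 + 24Q
AVC is increasing in Q, so minimum AVC is at Q -> 0+.
Min AVC = 48
The firm should shut down if P < 48.

48


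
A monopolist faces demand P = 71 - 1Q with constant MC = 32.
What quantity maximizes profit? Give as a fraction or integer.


TR = P*Q = (71 - 1Q)Q = 71Q - 1Q^2
MR = dTR/dQ = 71 - 2Q
Set MR = MC:
71 - 2Q = 32
39 = 2Q
Q* = 39/2 = 39/2

39/2


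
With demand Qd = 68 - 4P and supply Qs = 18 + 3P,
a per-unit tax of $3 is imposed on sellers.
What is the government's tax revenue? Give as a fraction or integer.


With tax on sellers, new supply: Qs' = 18 + 3(P - 3)
= 9 + 3P
New equilibrium quantity:
Q_new = 240/7
Tax revenue = tax * Q_new = 3 * 240/7 = 720/7

720/7


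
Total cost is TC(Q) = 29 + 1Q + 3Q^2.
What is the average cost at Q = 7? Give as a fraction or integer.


TC(7) = 29 + 1*7 + 3*7^2
TC(7) = 29 + 7 + 147 = 183
AC = TC/Q = 183/7 = 183/7

183/7


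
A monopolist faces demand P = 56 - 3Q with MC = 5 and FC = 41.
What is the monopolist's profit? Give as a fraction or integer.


MR = MC: 56 - 6Q = 5
Q* = 17/2
P* = 56 - 3*17/2 = 61/2
Profit = (P* - MC)*Q* - FC
= (61/2 - 5)*17/2 - 41
= 51/2*17/2 - 41
= 867/4 - 41 = 703/4

703/4


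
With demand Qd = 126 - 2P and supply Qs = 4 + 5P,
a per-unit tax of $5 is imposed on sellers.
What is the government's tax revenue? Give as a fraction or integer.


With tax on sellers, new supply: Qs' = 4 + 5(P - 5)
= 5P - 21
New equilibrium quantity:
Q_new = 84
Tax revenue = tax * Q_new = 5 * 84 = 420

420


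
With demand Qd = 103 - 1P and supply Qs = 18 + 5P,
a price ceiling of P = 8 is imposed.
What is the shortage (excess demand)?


At P = 8:
Qd = 103 - 1*8 = 95
Qs = 18 + 5*8 = 58
Shortage = Qd - Qs = 95 - 58 = 37

37


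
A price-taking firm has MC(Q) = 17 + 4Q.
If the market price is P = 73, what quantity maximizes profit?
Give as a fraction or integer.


In perfect competition, profit is maximized where P = MC.
73 = 17 + 4Q
56 = 4Q
Q* = 56/4 = 14

14


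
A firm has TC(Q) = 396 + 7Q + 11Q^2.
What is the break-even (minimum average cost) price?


AC(Q) = 396/Q + 7 + 11Q
To minimize: dAC/dQ = -396/Q^2 + 11 = 0
Q^2 = 396/11 = 36
Q* = 6
Min AC = 396/6 + 7 + 11*6
Min AC = 66 + 7 + 66 = 139

139


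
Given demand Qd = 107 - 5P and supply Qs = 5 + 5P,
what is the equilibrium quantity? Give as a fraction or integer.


First find equilibrium price:
107 - 5P = 5 + 5P
P* = 102/10 = 51/5
Then substitute into demand:
Q* = 107 - 5 * 51/5 = 56

56


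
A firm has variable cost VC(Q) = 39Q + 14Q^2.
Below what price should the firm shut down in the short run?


AVC(Q) = VC(Q)/Q = 39 + 14Q
AVC is increasing in Q, so minimum AVC is at Q -> 0+.
Min AVC = 39
The firm should shut down if P < 39.

39


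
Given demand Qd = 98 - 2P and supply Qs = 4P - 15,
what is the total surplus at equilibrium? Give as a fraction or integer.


Find equilibrium: 98 - 2P = 4P - 15
98 + 15 = 6P
P* = 113/6 = 113/6
Q* = 4*113/6 - 15 = 181/3
Inverse demand: P = 49 - Q/2, so P_max = 49
Inverse supply: P = 15/4 + Q/4, so P_min = 15/4
CS = (1/2) * 181/3 * (49 - 113/6) = 32761/36
PS = (1/2) * 181/3 * (113/6 - 15/4) = 32761/72
TS = CS + PS = 32761/36 + 32761/72 = 32761/24

32761/24


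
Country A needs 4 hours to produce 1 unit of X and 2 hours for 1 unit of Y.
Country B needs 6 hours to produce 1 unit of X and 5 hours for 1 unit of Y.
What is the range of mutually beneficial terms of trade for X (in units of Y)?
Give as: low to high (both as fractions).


Opportunity cost of X for Country A = hours_X / hours_Y = 4/2 = 2 units of Y
Opportunity cost of X for Country B = hours_X / hours_Y = 6/5 = 6/5 units of Y
Terms of trade must be between the two opportunity costs.
Range: 6/5 to 2

6/5 to 2


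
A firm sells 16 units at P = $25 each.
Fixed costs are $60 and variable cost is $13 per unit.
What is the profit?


Total Revenue = P * Q = 25 * 16 = $400
Total Cost = FC + VC*Q = 60 + 13*16 = $268
Profit = TR - TC = 400 - 268 = $132

$132


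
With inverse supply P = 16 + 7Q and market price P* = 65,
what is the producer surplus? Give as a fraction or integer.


Minimum supply price (at Q=0): P_min = 16
Quantity supplied at P* = 65:
Q* = (65 - 16)/7 = 7
PS = (1/2) * Q* * (P* - P_min)
PS = (1/2) * 7 * (65 - 16)
PS = (1/2) * 7 * 49 = 343/2

343/2


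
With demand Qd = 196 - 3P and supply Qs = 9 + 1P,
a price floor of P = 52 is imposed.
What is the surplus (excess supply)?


At P = 52:
Qd = 196 - 3*52 = 40
Qs = 9 + 1*52 = 61
Surplus = Qs - Qd = 61 - 40 = 21

21


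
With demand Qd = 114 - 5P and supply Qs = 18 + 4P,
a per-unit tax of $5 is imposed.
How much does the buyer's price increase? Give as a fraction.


With a per-unit tax, the buyer's price increase depends on relative slopes.
Supply slope: d = 4, Demand slope: b = 5
Buyer's price increase = d * tax / (b + d)
= 4 * 5 / (5 + 4)
= 20 / 9 = 20/9

20/9


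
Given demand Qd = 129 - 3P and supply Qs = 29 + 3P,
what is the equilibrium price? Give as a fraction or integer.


At equilibrium, Qd = Qs.
129 - 3P = 29 + 3P
129 - 29 = 3P + 3P
100 = 6P
P* = 100/6 = 50/3

50/3


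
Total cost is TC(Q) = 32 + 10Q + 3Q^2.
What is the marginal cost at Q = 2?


MC = dTC/dQ = 10 + 2*3*Q
At Q = 2:
MC = 10 + 6*2
MC = 10 + 12 = 22

22


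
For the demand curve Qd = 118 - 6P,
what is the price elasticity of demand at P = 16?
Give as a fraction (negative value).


dQ/dP = -6
At P = 16: Q = 118 - 6*16 = 22
E = (dQ/dP)(P/Q) = (-6)(16/22) = -48/11

-48/11


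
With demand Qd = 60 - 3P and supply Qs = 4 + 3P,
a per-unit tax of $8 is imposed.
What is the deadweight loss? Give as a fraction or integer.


Pre-tax equilibrium quantity: Q* = 32
Post-tax equilibrium quantity: Q_tax = 20
Reduction in quantity: Q* - Q_tax = 12
DWL = (1/2) * tax * (Q* - Q_tax)
DWL = (1/2) * 8 * 12 = 48

48


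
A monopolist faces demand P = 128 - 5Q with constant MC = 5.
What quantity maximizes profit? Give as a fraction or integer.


TR = P*Q = (128 - 5Q)Q = 128Q - 5Q^2
MR = dTR/dQ = 128 - 10Q
Set MR = MC:
128 - 10Q = 5
123 = 10Q
Q* = 123/10 = 123/10

123/10


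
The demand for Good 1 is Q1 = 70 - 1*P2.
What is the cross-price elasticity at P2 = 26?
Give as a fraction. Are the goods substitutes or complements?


dQ1/dP2 = -1
At P2 = 26: Q1 = 70 - 1*26 = 44
Exy = (dQ1/dP2)(P2/Q1) = -1 * 26 / 44 = -13/22
Since Exy < 0, the goods are complements.

-13/22 (complements)


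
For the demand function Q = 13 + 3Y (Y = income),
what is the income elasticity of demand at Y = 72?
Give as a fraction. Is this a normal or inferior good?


dQ/dY = 3
At Y = 72: Q = 13 + 3*72 = 229
Ey = (dQ/dY)(Y/Q) = 3 * 72 / 229 = 216/229
Since Ey > 0, this is a normal good.

216/229 (normal good)


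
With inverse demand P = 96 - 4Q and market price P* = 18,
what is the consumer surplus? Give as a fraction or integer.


Maximum willingness to pay (at Q=0): P_max = 96
Quantity demanded at P* = 18:
Q* = (96 - 18)/4 = 39/2
CS = (1/2) * Q* * (P_max - P*)
CS = (1/2) * 39/2 * (96 - 18)
CS = (1/2) * 39/2 * 78 = 1521/2

1521/2


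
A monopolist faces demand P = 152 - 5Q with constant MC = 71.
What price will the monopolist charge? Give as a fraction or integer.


MR = 152 - 10Q
Set MR = MC: 152 - 10Q = 71
Q* = 81/10
Substitute into demand:
P* = 152 - 5*81/10 = 223/2

223/2


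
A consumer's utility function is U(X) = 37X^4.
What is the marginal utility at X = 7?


MU = dU/dX = 37*4*X^(4-1)
MU = 148*X^3
At X = 7:
MU = 148 * 7^3
MU = 148 * 343 = 50764

50764


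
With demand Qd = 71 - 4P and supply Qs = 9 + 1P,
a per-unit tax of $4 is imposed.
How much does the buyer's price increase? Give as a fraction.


With a per-unit tax, the buyer's price increase depends on relative slopes.
Supply slope: d = 1, Demand slope: b = 4
Buyer's price increase = d * tax / (b + d)
= 1 * 4 / (4 + 1)
= 4 / 5 = 4/5

4/5


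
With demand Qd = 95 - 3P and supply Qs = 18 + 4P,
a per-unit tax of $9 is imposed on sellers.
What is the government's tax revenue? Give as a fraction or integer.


With tax on sellers, new supply: Qs' = 18 + 4(P - 9)
= 4P - 18
New equilibrium quantity:
Q_new = 326/7
Tax revenue = tax * Q_new = 9 * 326/7 = 2934/7

2934/7


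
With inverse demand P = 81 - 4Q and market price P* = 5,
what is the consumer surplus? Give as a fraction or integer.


Maximum willingness to pay (at Q=0): P_max = 81
Quantity demanded at P* = 5:
Q* = (81 - 5)/4 = 19
CS = (1/2) * Q* * (P_max - P*)
CS = (1/2) * 19 * (81 - 5)
CS = (1/2) * 19 * 76 = 722

722


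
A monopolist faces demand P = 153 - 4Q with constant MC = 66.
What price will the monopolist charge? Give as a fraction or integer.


MR = 153 - 8Q
Set MR = MC: 153 - 8Q = 66
Q* = 87/8
Substitute into demand:
P* = 153 - 4*87/8 = 219/2

219/2


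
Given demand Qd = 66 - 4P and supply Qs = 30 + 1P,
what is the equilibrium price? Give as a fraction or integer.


At equilibrium, Qd = Qs.
66 - 4P = 30 + 1P
66 - 30 = 4P + 1P
36 = 5P
P* = 36/5 = 36/5

36/5


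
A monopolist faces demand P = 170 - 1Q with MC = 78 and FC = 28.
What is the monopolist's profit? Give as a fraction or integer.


MR = MC: 170 - 2Q = 78
Q* = 46
P* = 170 - 1*46 = 124
Profit = (P* - MC)*Q* - FC
= (124 - 78)*46 - 28
= 46*46 - 28
= 2116 - 28 = 2088

2088


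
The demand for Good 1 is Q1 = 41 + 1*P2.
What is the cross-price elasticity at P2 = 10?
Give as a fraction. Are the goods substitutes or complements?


dQ1/dP2 = 1
At P2 = 10: Q1 = 41 + 1*10 = 51
Exy = (dQ1/dP2)(P2/Q1) = 1 * 10 / 51 = 10/51
Since Exy > 0, the goods are substitutes.

10/51 (substitutes)


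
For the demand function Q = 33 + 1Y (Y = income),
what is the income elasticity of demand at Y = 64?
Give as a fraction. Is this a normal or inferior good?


dQ/dY = 1
At Y = 64: Q = 33 + 1*64 = 97
Ey = (dQ/dY)(Y/Q) = 1 * 64 / 97 = 64/97
Since Ey > 0, this is a normal good.

64/97 (normal good)


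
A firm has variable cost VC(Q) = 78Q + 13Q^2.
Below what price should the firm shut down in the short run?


AVC(Q) = VC(Q)/Q = 78 + 13Q
AVC is increasing in Q, so minimum AVC is at Q -> 0+.
Min AVC = 78
The firm should shut down if P < 78.

78


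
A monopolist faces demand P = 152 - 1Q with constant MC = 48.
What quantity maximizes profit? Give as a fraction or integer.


TR = P*Q = (152 - 1Q)Q = 152Q - 1Q^2
MR = dTR/dQ = 152 - 2Q
Set MR = MC:
152 - 2Q = 48
104 = 2Q
Q* = 104/2 = 52

52


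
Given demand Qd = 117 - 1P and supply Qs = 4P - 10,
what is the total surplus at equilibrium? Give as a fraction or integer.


Find equilibrium: 117 - 1P = 4P - 10
117 + 10 = 5P
P* = 127/5 = 127/5
Q* = 4*127/5 - 10 = 458/5
Inverse demand: P = 117 - Q/1, so P_max = 117
Inverse supply: P = 5/2 + Q/4, so P_min = 5/2
CS = (1/2) * 458/5 * (117 - 127/5) = 104882/25
PS = (1/2) * 458/5 * (127/5 - 5/2) = 52441/50
TS = CS + PS = 104882/25 + 52441/50 = 52441/10

52441/10


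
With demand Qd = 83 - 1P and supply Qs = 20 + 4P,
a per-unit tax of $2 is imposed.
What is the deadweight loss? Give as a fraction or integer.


Pre-tax equilibrium quantity: Q* = 352/5
Post-tax equilibrium quantity: Q_tax = 344/5
Reduction in quantity: Q* - Q_tax = 8/5
DWL = (1/2) * tax * (Q* - Q_tax)
DWL = (1/2) * 2 * 8/5 = 8/5

8/5


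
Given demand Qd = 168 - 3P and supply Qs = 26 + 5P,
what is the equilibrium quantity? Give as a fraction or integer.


First find equilibrium price:
168 - 3P = 26 + 5P
P* = 142/8 = 71/4
Then substitute into demand:
Q* = 168 - 3 * 71/4 = 459/4

459/4


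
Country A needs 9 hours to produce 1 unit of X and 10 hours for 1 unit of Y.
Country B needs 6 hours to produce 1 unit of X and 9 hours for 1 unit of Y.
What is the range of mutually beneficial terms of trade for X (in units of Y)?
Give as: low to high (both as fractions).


Opportunity cost of X for Country A = hours_X / hours_Y = 9/10 = 9/10 units of Y
Opportunity cost of X for Country B = hours_X / hours_Y = 6/9 = 2/3 units of Y
Terms of trade must be between the two opportunity costs.
Range: 2/3 to 9/10

2/3 to 9/10


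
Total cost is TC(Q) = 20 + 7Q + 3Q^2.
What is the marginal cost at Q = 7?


MC = dTC/dQ = 7 + 2*3*Q
At Q = 7:
MC = 7 + 6*7
MC = 7 + 42 = 49

49


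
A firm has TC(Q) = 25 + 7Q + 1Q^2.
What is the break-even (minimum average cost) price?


AC(Q) = 25/Q + 7 + 1Q
To minimize: dAC/dQ = -25/Q^2 + 1 = 0
Q^2 = 25/1 = 25
Q* = 5
Min AC = 25/5 + 7 + 1*5
Min AC = 5 + 7 + 5 = 17

17


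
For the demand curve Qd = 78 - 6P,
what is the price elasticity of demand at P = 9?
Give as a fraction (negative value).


dQ/dP = -6
At P = 9: Q = 78 - 6*9 = 24
E = (dQ/dP)(P/Q) = (-6)(9/24) = -9/4

-9/4


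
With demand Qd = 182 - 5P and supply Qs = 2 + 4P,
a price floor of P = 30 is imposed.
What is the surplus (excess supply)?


At P = 30:
Qd = 182 - 5*30 = 32
Qs = 2 + 4*30 = 122
Surplus = Qs - Qd = 122 - 32 = 90

90


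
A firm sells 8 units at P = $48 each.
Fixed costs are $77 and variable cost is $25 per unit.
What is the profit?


Total Revenue = P * Q = 48 * 8 = $384
Total Cost = FC + VC*Q = 77 + 25*8 = $277
Profit = TR - TC = 384 - 277 = $107

$107


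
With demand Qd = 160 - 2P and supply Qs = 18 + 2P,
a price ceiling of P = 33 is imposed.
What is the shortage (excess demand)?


At P = 33:
Qd = 160 - 2*33 = 94
Qs = 18 + 2*33 = 84
Shortage = Qd - Qs = 94 - 84 = 10

10


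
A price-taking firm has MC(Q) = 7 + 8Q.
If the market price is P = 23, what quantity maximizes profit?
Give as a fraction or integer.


In perfect competition, profit is maximized where P = MC.
23 = 7 + 8Q
16 = 8Q
Q* = 16/8 = 2

2


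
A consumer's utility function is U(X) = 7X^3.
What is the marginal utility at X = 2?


MU = dU/dX = 7*3*X^(3-1)
MU = 21*X^2
At X = 2:
MU = 21 * 2^2
MU = 21 * 4 = 84

84


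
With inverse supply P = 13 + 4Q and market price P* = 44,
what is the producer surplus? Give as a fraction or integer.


Minimum supply price (at Q=0): P_min = 13
Quantity supplied at P* = 44:
Q* = (44 - 13)/4 = 31/4
PS = (1/2) * Q* * (P* - P_min)
PS = (1/2) * 31/4 * (44 - 13)
PS = (1/2) * 31/4 * 31 = 961/8

961/8


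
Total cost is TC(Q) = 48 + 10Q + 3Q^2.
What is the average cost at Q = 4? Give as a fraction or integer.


TC(4) = 48 + 10*4 + 3*4^2
TC(4) = 48 + 40 + 48 = 136
AC = TC/Q = 136/4 = 34

34


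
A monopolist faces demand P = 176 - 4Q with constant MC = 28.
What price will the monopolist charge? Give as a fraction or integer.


MR = 176 - 8Q
Set MR = MC: 176 - 8Q = 28
Q* = 37/2
Substitute into demand:
P* = 176 - 4*37/2 = 102

102
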